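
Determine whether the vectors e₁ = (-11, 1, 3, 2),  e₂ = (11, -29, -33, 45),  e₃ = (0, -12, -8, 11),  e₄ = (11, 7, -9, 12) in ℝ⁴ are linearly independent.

Place the vectors as rows of a 4×4 matrix and reduce to echelon form.
The reduction yields 3 nonzero rows, so the rank is 3.
Since rank 3 < 4, the set is linearly dependent.

linearly dependent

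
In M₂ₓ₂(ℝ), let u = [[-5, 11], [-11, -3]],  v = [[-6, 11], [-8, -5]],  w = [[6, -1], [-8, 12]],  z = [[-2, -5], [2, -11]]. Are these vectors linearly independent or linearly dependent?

Take coordinates with respect to the standard basis {E₁₁, E₁₂, E₂₁, E₂₂}.
The matrix [u|v|w|z] has determinant -210.
A nonzero determinant means the columns are linearly independent.

linearly independent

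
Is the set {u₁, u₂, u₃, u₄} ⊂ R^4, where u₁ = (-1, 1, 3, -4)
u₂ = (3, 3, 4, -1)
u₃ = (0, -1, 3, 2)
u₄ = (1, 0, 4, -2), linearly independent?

Form the 4×4 matrix with these as columns; its determinant is 114.
A nonzero determinant means the columns are linearly independent.

linearly independent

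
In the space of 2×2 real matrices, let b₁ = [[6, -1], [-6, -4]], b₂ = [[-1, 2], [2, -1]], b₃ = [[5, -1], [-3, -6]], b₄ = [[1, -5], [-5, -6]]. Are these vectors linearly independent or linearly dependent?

Write each element as a coordinate vector in ℝ⁴ using {E₁₁, E₁₂, E₂₁, E₂₂}.
Form the 4×4 matrix with these as columns; its determinant is -266.
A nonzero determinant means the columns are linearly independent.

linearly independent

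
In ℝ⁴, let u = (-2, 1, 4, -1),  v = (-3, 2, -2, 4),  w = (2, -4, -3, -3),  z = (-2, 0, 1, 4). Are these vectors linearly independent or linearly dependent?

linearly independent

Form the 4×4 matrix with these as columns; its determinant is 201.
A nonzero determinant means the columns are linearly independent.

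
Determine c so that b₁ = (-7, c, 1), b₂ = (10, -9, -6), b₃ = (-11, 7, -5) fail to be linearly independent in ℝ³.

Place the vectors as rows of a 3×3 matrix; dependence ⇔ determinant zero.
Cofactor expansion gives det = 116*c - 638.
This vanishes exactly when c = 11/2.

c = 11/2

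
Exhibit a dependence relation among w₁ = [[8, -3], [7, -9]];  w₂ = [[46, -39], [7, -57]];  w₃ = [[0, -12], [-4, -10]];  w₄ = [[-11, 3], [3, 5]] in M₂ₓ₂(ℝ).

Pass to coordinate vectors relative to the basis {E₁₁, E₁₂, E₂₁, E₂₂}.
Solve the homogeneous system with w₁, w₂, w₃, w₄ as columns by row-reducing the coefficient matrix.
One solution (up to scaling) is (3, -1, 2, -2).

3w₁ - w₂ + 2w₃ - 2w₄ = 0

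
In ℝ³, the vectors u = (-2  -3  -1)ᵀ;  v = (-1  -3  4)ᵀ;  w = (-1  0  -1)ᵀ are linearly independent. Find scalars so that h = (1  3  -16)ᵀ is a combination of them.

Solve the system with u, v, w as columns and h as the right-hand side.
The system has the unique solution (c₁, c₂, c₃) = (3, -4, -3).

h = 3u - 4v - 3w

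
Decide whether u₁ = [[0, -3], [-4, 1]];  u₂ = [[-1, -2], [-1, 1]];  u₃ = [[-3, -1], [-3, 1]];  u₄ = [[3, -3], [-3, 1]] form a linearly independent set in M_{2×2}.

linearly independent

Write each element as a coordinate vector in ℝ⁴ using {E₁₁, E₁₂, E₂₁, E₂₂}.
Form the 4×4 matrix with these as columns; its determinant is 14.
A nonzero determinant means the columns are linearly independent.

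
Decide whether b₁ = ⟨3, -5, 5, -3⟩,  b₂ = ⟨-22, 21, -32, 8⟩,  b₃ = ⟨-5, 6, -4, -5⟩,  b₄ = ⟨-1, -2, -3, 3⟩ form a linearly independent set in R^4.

Form the 4×4 matrix with these as columns; its determinant is 0.
A zero determinant means the columns are linearly dependent.

linearly dependent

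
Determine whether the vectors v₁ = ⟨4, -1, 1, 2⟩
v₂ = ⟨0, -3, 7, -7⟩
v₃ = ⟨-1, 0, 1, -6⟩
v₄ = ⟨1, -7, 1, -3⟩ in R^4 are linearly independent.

linearly independent

Place the vectors as rows of a 4×4 matrix and reduce to echelon form.
The reduction yields 4 nonzero rows, so the rank is 4.
Since rank = 4 (the number of vectors), the set is linearly independent.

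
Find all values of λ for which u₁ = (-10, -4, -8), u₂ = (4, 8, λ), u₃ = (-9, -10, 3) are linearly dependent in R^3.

The vectors are dependent exactly when the determinant of the matrix with rows u₁, u₂, u₃ vanishes.
Expanding, det = -64*λ - 448.
Setting this to zero gives λ = -7.

λ = -7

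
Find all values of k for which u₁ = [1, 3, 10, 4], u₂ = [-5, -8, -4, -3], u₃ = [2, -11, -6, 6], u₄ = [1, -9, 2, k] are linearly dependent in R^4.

k = 22/3

Place the vectors as rows of a 4×4 matrix; dependence ⇔ determinant zero.
The determinant works out to 600*k - 4400.
Solving 600*k - 4400 = 0 yields k = 22/3.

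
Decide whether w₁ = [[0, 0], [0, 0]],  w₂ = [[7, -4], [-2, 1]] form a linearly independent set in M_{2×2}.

Take coordinates with respect to the standard basis {E₁₁, E₁₂, E₂₁, E₂₂}.
One of the vectors is the zero vector, so the set is linearly dependent.

linearly dependent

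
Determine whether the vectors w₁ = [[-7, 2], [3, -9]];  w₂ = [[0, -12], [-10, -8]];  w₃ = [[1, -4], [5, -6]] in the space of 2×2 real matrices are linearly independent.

Take coordinates with respect to the standard basis {E₁₁, E₁₂, E₂₁, E₂₂}.
Place the vectors as rows of a 3×4 matrix and reduce to echelon form.
The reduction yields 3 nonzero rows, so the rank is 3.
Since rank = 3 (the number of vectors), the set is linearly independent.

linearly independent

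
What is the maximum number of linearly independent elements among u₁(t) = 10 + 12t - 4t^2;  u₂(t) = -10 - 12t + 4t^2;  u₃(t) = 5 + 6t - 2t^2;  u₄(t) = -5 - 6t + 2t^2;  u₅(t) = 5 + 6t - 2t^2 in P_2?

Represent each element by its coordinate vector in ℝ³.
Form the matrix with u₁, u₂, u₃, u₄, u₅ as columns and reduce.
Reduction leaves 1 leading entry, giving rank 1.
(With 5 elements in a 3-dimensional space the rank is at most 3.)

1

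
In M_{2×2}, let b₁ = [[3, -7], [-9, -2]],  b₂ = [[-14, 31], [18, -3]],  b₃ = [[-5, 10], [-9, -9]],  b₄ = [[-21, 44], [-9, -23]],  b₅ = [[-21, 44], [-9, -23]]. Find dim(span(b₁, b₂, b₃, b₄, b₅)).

Pass to coordinate vectors with respect to the basis {E₁₁, E₁₂, E₂₁, E₂₂}.
Row-reduce the 5×4 matrix with these as rows.
The echelon form has 2 nonzero rows, so the rank is 2.
(With 5 elements in a 4-dimensional space the rank is at most 4.)

dim = 2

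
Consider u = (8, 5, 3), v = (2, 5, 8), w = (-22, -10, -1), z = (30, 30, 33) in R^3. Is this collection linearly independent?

There are 4 vectors in a 3-dimensional space, so they cannot be linearly independent.

linearly dependent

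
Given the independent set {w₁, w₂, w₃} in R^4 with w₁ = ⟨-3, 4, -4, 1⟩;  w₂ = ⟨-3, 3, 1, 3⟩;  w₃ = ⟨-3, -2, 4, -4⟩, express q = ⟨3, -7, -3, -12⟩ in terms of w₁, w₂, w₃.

Since w₁, w₂, w₃ are independent, the coefficients expressing q are uniquely determined by a linear system.
The system has the unique solution (a₁, a₂, a₃) = (1, -3, 1).

q = w₁ - 3w₂ + w₃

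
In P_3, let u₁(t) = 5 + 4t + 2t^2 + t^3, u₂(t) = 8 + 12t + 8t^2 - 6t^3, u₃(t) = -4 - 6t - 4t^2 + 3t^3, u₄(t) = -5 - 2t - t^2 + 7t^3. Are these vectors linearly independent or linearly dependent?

Write each element as a coordinate vector in ℝ⁴ using {1, t, …, t^3}.
One vector is a scalar multiple of another, so the set is dependent.

linearly dependent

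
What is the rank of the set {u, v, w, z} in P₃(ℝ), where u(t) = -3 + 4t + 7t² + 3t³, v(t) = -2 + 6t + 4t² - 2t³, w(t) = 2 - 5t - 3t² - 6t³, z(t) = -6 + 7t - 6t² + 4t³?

4

Use coordinates relative to {1, t, …, t³}.
Apply Gaussian elimination to the matrix whose rows are u, v, w, z.
Reduction leaves 4 leading entries, giving rank 4.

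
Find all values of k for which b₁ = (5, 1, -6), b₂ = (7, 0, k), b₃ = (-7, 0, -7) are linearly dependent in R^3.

Place the vectors as rows of a 3×3 matrix; dependence ⇔ determinant zero.
The determinant works out to 49 - 7*k.
Solving 49 - 7*k = 0 yields k = 7.

k = 7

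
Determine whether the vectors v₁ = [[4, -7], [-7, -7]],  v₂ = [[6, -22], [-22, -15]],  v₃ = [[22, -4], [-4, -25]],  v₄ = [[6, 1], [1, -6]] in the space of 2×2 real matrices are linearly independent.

Take coordinates with respect to the standard basis {E₁₁, E₁₂, E₂₁, E₂₂}.
Row-reduce the matrix whose columns are v₁, v₂, v₃, v₄.
The reduction yields 2 nonzero rows, so the rank is 2.
Since rank 2 < 4, the set is linearly dependent.
Indeed 10v₁ - 3v₂ - v₃ = 0.

linearly dependent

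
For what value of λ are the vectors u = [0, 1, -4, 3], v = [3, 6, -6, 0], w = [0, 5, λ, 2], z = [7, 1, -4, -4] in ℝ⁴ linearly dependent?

λ = -22/5

Dependence holds iff the 4×4 matrix [u v w z] is singular.
Cofactor expansion gives det = -105*λ - 462.
Solving -105*λ - 462 = 0 yields λ = -22/5.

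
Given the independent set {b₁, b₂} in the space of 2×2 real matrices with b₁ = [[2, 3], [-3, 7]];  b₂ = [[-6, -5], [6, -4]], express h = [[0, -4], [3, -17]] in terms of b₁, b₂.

Work in coordinates with respect to the standard basis {E₁₁, E₁₂, E₂₁, E₂₂}.
Solve the system with b₁, b₂ as columns and h as the right-hand side.
The system has the unique solution (c₁, c₂) = (-3, -1).

h = -3b₁ - b₂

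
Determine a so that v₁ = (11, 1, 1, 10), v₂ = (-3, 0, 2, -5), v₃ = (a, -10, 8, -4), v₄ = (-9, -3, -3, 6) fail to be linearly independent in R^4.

Place the vectors as rows of a 4×4 matrix; dependence ⇔ determinant zero.
Expanding, det = 72*a + 3096.
This vanishes exactly when a = -43.

a = -43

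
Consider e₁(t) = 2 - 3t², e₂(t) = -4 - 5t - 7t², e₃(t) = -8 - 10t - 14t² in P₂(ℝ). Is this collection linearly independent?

linearly dependent

Write each element as a coordinate vector in ℝ³ using {1, t, t²}.
Row-reduce the matrix whose columns are e₁, e₂, e₃.
The reduction yields 2 nonzero rows, so the rank is 2.
Since rank 2 < 3, the set is linearly dependent.
Indeed 2e₂ - e₃ = 0.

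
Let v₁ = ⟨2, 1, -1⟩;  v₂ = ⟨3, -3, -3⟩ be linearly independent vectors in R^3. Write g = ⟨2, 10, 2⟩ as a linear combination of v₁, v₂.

g = 4v₁ - 2v₂

Set up the augmented matrix [v₁ | v₂ | g] and row-reduce.
Row-reducing the augmented matrix gives the unique coefficients (α₁, α₂) = (4, -2).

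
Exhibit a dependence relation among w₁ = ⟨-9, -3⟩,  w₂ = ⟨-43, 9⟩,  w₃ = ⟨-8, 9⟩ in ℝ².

3w₁ - w₂ + 2w₃ = 0

Row-reduce the matrix with w₁, w₂, w₃ as columns; the null space gives the coefficients.
A generator of the null space is (3, -1, 2).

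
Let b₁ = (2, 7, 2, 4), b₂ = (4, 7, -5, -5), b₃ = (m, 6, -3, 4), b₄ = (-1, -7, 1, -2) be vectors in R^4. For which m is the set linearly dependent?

m = -25/7

Dependence holds iff the 4×4 matrix [b₁ b₂ b₃ b₄] is singular.
Cofactor expansion gives det = 91*m + 325.
Solving 91*m + 325 = 0 yields m = -25/7.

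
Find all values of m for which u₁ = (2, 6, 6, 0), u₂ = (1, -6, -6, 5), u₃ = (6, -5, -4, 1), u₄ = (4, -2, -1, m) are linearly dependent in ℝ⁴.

m = -4

Place the vectors as rows of a 4×4 matrix; dependence ⇔ determinant zero.
Expanding, det = -18*m - 72.
Setting this to zero gives m = -4.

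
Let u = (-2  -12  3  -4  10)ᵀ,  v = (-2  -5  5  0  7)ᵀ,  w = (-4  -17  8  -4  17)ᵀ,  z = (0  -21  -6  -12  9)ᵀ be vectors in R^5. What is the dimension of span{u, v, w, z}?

2

Row-reduce the 4×5 matrix with these as rows.
There are 2 pivot columns, so rank = 2.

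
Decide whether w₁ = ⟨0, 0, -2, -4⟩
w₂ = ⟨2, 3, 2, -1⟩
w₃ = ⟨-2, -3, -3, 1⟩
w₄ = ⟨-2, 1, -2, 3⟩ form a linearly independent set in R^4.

The matrix [w₁|w₂|w₃|w₄] has determinant 32.
A nonzero determinant means the columns are linearly independent.

linearly independent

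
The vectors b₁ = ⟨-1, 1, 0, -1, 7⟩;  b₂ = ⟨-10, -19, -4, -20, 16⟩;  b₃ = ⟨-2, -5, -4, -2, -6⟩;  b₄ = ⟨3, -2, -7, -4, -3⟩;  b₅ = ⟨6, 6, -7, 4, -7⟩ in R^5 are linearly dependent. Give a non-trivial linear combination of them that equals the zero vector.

2b₁ - b₂ + b₃ + 2b₄ - 2b₅ = 0

Set up α₁b₁ + … + α₅b₅ = 0 and solve the homogeneous system.
A generator of the null space is (2, -1, 1, 2, -2).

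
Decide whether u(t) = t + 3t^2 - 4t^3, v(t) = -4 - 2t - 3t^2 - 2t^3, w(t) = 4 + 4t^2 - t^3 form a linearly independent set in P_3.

linearly independent

Write each element as a coordinate vector in ℝ⁴ using {1, t, …, t^3}.
Row-reduce the matrix whose columns are u, v, w.
The reduction yields 3 nonzero rows, so the rank is 3.
Since rank = 3 (the number of vectors), the set is linearly independent.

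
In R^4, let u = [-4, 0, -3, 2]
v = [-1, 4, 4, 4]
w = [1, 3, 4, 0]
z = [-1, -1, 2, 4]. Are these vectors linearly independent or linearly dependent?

linearly independent

Place the vectors as rows of a 4×4 matrix and reduce to echelon form.
The reduction yields 4 nonzero rows, so the rank is 4.
Since rank = 4 (the number of vectors), the set is linearly independent.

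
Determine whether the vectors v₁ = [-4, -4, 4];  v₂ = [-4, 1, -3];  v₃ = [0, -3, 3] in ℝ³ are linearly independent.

linearly independent

Place the vectors as rows of a 3×3 matrix and reduce to echelon form.
The reduction yields 3 nonzero rows, so the rank is 3.
Since rank = 3 (the number of vectors), the set is linearly independent.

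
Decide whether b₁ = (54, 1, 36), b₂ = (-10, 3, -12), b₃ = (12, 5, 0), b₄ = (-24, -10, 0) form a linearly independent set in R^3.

There are 4 vectors in a 3-dimensional space, so they cannot be linearly independent.

linearly dependent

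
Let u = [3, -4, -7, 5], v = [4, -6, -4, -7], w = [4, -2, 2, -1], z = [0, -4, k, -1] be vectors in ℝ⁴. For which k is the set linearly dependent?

k = -17/2

The set is linearly dependent precisely when det[u; v; w; z] = 0.
The determinant works out to -152*k - 1292.
Setting this to zero gives k = -17/2.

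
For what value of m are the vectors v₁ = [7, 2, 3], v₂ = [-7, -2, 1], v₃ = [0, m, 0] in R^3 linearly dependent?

m = 0

Place the vectors as rows of a 3×3 matrix; dependence ⇔ determinant zero.
Expanding, det = -28*m.
Setting this to zero gives m = 0.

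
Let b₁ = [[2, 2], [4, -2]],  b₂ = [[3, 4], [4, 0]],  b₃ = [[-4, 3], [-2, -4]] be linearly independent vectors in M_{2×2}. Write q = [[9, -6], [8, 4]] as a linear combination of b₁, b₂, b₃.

Work in coordinates with respect to the standard basis {E₁₁, E₁₂, E₂₁, E₂₂}.
Write q = α₁b₁ + … + α₃b₃ and equate components.
Back-substitution yields (α₁, α₂, α₃) = (2, -1, -2).

q = 2b₁ - b₂ - 2b₃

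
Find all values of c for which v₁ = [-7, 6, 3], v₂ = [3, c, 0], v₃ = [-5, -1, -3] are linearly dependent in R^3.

c = -5/4

The vectors are dependent exactly when the determinant of the matrix with rows v₁, v₂, v₃ vanishes.
The determinant works out to 36*c + 45.
Solving 36*c + 45 = 0 yields c = -5/4.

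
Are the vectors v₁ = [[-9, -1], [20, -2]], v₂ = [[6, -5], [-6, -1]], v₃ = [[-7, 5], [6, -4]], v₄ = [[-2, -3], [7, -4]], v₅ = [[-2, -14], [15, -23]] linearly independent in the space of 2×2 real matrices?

Write each element as a coordinate vector in ℝ⁴ using {E₁₁, E₁₂, E₂₁, E₂₂}.
There are 5 vectors in a 4-dimensional space, so they cannot be linearly independent.

linearly dependent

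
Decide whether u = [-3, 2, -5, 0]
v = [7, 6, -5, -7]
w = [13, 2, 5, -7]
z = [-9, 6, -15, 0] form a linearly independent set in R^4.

Form the 4×4 matrix with these as columns; its determinant is 0.
A zero determinant means the columns are linearly dependent.

linearly dependent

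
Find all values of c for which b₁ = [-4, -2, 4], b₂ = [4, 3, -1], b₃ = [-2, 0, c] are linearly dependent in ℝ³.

c = 5

The set is linearly dependent precisely when det[b₁; b₂; b₃] = 0.
The determinant works out to 20 - 4*c.
Solving 20 - 4*c = 0 yields c = 5.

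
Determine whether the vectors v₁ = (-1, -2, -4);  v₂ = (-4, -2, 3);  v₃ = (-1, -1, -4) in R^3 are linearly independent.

Form the 3×3 matrix with these as columns; its determinant is 19.
A nonzero determinant means the columns are linearly independent.

linearly independent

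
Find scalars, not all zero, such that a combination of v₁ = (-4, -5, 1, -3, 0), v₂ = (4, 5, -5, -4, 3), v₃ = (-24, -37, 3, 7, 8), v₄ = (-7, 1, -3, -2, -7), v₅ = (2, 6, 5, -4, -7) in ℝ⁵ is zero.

Set up α₁v₁ + … + α₅v₅ = 0 and solve the homogeneous system.
The free variable yields coefficients (3, -2, -1, 0, -2) (any nonzero multiple also works).

3v₁ - 2v₂ - v₃ - 2v₅ = 0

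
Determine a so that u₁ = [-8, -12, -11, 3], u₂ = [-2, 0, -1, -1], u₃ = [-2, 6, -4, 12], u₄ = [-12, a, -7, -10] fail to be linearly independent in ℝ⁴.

Dependence holds iff the 4×4 matrix [u₁ u₂ u₃ u₄] is singular.
Expanding, det = -140*a - 1020.
This vanishes exactly when a = -51/7.

a = -51/7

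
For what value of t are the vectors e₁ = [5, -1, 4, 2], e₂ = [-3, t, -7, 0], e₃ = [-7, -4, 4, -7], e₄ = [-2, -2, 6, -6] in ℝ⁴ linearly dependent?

t = 4

Place the vectors as rows of a 4×4 matrix; dependence ⇔ determinant zero.
Expanding, det = 360 - 90*t.
Solving 360 - 90*t = 0 yields t = 4.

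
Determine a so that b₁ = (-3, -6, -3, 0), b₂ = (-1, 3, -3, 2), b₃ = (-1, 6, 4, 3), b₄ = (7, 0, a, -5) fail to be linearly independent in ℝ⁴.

a = -12

The vectors are dependent exactly when the determinant of the matrix with rows b₁, b₂, b₃, b₄ vanishes.
Cofactor expansion gives det = -3*a - 36.
Setting this to zero gives a = -12.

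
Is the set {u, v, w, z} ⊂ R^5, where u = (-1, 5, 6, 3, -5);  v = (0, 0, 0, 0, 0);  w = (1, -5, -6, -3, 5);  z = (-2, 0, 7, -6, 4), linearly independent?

linearly dependent

One of the vectors is the zero vector, so the set is linearly dependent.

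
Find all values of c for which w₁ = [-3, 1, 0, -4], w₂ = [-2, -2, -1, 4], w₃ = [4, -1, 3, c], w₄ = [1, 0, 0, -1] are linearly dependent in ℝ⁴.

c = 39

The vectors are dependent exactly when the determinant of the matrix with rows w₁, w₂, w₃, w₄ vanishes.
The determinant works out to c - 39.
This vanishes exactly when c = 39.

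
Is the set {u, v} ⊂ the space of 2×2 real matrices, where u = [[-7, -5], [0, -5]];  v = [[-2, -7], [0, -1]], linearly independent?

linearly independent

Take coordinates with respect to the standard basis {E₁₁, E₁₂, E₂₁, E₂₂}.
Place the vectors as rows of a 2×4 matrix and reduce to echelon form.
The reduction yields 2 nonzero rows, so the rank is 2.
Since rank = 2 (the number of vectors), the set is linearly independent.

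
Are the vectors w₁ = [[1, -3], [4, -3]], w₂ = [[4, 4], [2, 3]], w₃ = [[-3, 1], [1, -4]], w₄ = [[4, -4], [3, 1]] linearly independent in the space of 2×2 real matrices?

linearly dependent

Write each element as a coordinate vector in ℝ⁴ using {E₁₁, E₁₂, E₂₁, E₂₂}.
The matrix [w₁|w₂|w₃|w₄] has determinant 0.
A zero determinant means the columns are linearly dependent.
Indeed w₁ - w₃ - w₄ = 0.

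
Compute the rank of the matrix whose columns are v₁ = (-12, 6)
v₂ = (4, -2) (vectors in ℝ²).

1

Put the 2×2 matrix [v₁|v₂] into echelon form.
Exactly 1 pivot survives; hence the rank is 1.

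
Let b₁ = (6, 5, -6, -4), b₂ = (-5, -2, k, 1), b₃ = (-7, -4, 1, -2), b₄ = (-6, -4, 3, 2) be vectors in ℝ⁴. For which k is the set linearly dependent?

Place the vectors as rows of a 4×4 matrix; dependence ⇔ determinant zero.
Cofactor expansion gives det = -18*k - 21.
Setting this to zero gives k = -7/6.

k = -7/6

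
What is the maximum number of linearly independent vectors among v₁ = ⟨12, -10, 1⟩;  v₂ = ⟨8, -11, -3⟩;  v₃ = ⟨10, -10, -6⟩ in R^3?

Apply Gaussian elimination to the matrix whose rows are v₁, v₂, v₃.
The echelon form has 3 nonzero rows, so the rank is 3.

3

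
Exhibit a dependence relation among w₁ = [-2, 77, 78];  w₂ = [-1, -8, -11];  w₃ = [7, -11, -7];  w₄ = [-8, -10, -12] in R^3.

w₁ + 3w₂ + 3w₃ + 2w₄ = 0

Write the vectors as columns of a matrix and find a nonzero vector in its null space.
A generator of the null space is (1, 3, 3, 2).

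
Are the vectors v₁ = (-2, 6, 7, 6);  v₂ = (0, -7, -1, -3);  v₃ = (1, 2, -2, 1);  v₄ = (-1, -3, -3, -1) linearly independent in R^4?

The matrix [v₁|v₂|v₃|v₄] has determinant 131.
A nonzero determinant means the columns are linearly independent.

linearly independent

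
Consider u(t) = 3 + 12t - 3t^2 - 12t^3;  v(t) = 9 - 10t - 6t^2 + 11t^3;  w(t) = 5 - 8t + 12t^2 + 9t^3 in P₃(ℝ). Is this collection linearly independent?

Write each element as a coordinate vector in ℝ⁴ using {1, t, …, t^3}.
Place the vectors as rows of a 3×4 matrix and reduce to echelon form.
The reduction yields 3 nonzero rows, so the rank is 3.
Since rank = 3 (the number of vectors), the set is linearly independent.

linearly independent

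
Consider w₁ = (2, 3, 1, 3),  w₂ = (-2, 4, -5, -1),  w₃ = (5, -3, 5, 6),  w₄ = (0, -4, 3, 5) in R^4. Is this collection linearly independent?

linearly independent

Form the 4×4 matrix with these as columns; its determinant is -316.
A nonzero determinant means the columns are linearly independent.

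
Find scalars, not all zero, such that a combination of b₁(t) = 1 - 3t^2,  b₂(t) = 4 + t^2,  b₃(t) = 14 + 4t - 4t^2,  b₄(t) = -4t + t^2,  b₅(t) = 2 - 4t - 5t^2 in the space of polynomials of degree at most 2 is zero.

2b₁ + 3b₂ - b₃ - b₄ = 0

Take coordinates with respect to {1, t, t^2}.
Write the vectors as columns of a matrix and find a nonzero vector in its null space.
One solution (up to scaling) is (2, 3, -1, -1, 0).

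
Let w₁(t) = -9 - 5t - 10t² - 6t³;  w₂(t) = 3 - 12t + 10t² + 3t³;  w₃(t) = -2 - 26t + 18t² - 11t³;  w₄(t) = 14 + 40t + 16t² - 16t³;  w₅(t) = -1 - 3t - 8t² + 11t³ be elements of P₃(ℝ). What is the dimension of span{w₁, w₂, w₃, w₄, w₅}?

dim = 3

Use coordinates relative to {1, t, …, t³}.
Apply Gaussian elimination to the matrix whose rows are w₁, w₂, w₃, w₄, w₅.
Reduction leaves 3 leading entries, giving rank 3.
(With 5 elements in a 4-dimensional space the rank is at most 4.)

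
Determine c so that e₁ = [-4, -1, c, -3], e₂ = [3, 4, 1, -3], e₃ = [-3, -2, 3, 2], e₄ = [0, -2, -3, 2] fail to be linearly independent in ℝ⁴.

c = 5/2

The vectors are dependent exactly when the determinant of the matrix with rows e₁, e₂, e₃, e₄ vanishes.
Cofactor expansion gives det = 6*c - 15.
This vanishes exactly when c = 5/2.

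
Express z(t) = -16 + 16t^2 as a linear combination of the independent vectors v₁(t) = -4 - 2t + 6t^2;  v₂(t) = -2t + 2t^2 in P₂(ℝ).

z = 4v₁ - 4v₂

Identify each element with its coordinate vector in ℝ³ via {1, t, t^2}.
Since v₁, v₂ are independent, the coefficients expressing z are uniquely determined by a linear system.
Row-reducing the augmented matrix gives the unique coefficients (c₁, c₂) = (4, -4).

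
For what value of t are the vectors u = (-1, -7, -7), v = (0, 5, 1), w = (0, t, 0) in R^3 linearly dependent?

The set is linearly dependent precisely when det[u; v; w] = 0.
Expanding, det = t.
Solving t = 0 yields t = 0.

t = 0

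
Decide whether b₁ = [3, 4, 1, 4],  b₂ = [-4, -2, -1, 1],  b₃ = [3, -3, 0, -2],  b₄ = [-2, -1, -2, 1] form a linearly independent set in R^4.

linearly independent

Place the vectors as rows of a 4×4 matrix and reduce to echelon form.
The reduction yields 4 nonzero rows, so the rank is 4.
Since rank = 4 (the number of vectors), the set is linearly independent.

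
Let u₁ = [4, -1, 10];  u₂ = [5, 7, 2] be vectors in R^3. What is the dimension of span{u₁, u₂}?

2

Put the 3×2 matrix [u₁|u₂] into echelon form.
The echelon form has 2 nonzero rows, so the rank is 2.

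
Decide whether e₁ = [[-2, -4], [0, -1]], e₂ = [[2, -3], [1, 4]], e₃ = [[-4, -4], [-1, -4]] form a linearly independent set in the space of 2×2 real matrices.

Write each element as a coordinate vector in ℝ⁴ using {E₁₁, E₁₂, E₂₁, E₂₂}.
Place the vectors as rows of a 3×4 matrix and reduce to echelon form.
The reduction yields 3 nonzero rows, so the rank is 3.
Since rank = 3 (the number of vectors), the set is linearly independent.

linearly independent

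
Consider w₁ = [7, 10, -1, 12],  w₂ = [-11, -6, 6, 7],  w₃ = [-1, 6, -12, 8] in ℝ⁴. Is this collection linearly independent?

Row-reduce the matrix whose columns are w₁, w₂, w₃.
The reduction yields 3 nonzero rows, so the rank is 3.
Since rank = 3 (the number of vectors), the set is linearly independent.

linearly independent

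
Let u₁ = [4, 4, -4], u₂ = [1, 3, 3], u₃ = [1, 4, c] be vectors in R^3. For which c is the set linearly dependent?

Place the vectors as rows of a 3×3 matrix; dependence ⇔ determinant zero.
The determinant works out to 8*c - 40.
This vanishes exactly when c = 5.

c = 5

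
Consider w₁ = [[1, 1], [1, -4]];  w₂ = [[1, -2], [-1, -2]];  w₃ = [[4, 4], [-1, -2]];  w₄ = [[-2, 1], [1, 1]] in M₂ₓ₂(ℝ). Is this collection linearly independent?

linearly independent

Take coordinates with respect to the standard basis {E₁₁, E₁₂, E₂₁, E₂₂}.
Form the 4×4 matrix with these as columns; its determinant is -33.
A nonzero determinant means the columns are linearly independent.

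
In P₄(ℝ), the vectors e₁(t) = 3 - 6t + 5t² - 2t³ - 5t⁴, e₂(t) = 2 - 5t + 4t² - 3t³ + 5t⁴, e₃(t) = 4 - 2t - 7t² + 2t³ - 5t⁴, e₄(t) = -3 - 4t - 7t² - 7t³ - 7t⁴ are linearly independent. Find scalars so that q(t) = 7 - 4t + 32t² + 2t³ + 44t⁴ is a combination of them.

q = -e₁ + 4e₂ - e₃ - 2e₄

Take coordinate vectors relative to {1, t, …, t⁴}.
Solve the system with e₁, e₂, e₃, e₄ as columns and q as the right-hand side.
The system has the unique solution (c₁, …, c₄) = (-1, 4, -1, -2).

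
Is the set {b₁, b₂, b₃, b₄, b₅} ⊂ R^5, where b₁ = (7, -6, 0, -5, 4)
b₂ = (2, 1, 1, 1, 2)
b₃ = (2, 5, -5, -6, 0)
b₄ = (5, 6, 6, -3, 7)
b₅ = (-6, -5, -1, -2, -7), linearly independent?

Place the vectors as rows of a 5×5 matrix and reduce to echelon form.
The reduction yields 5 nonzero rows, so the rank is 5.
Since rank = 5 (the number of vectors), the set is linearly independent.

linearly independent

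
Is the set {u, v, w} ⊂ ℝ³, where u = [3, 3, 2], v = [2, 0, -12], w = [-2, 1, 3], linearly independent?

linearly independent

Form the 3×3 matrix with these as columns; its determinant is 94.
A nonzero determinant means the columns are linearly independent.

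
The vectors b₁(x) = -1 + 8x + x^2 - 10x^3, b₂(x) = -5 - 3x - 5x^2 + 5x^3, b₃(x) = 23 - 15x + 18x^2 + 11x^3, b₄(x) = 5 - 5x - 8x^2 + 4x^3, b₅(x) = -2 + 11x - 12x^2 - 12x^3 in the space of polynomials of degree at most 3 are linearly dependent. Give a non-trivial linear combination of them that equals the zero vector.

b₁ + 3b₂ + b₃ - b₄ + b₅ = 0

Take coordinates with respect to {1, x, …, x^3}.
Row-reduce the matrix with b₁, b₂, b₃, b₄, b₅ as columns; the null space gives the coefficients.
A generator of the null space is (1, 3, 1, -1, 1).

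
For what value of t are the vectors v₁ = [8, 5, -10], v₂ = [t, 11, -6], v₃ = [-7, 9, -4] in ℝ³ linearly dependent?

Dependence holds iff the 3×3 matrix [v₁ v₂ v₃] is singular.
The determinant works out to -70*t - 480.
Setting this to zero gives t = -48/7.

t = -48/7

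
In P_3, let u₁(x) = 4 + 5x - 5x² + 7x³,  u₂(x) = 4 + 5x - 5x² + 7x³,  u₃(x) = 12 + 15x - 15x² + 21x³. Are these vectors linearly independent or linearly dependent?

Write each element as a coordinate vector in ℝ⁴ using {1, x, …, x³}.
Row-reduce the matrix whose columns are u₁, u₂, u₃.
The reduction yields 1 nonzero row, so the rank is 1.
Since rank 1 < 3, the set is linearly dependent.

linearly dependent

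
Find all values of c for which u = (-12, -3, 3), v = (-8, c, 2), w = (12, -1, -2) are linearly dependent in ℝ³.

The vectors are dependent exactly when the determinant of the matrix with rows u, v, w vanishes.
Cofactor expansion gives det = -12*c - 24.
Setting this to zero gives c = -2.

c = -2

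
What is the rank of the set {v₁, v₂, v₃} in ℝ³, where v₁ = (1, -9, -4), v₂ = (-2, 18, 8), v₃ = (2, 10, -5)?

2

Apply Gaussian elimination to the matrix whose rows are v₁, v₂, v₃.
Reduction leaves 2 leading entries, giving rank 2.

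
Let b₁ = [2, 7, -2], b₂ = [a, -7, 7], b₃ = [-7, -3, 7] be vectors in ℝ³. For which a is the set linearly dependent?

a = -7

Dependence holds iff the 3×3 matrix [b₁ b₂ b₃] is singular.
The determinant works out to -43*a - 301.
Setting this to zero gives a = -7.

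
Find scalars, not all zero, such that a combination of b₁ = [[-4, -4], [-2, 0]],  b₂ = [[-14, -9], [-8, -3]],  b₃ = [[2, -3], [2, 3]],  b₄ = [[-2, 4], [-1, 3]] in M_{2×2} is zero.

Pass to coordinate vectors relative to the basis {E₁₁, E₁₂, E₂₁, E₂₂}.
Row-reduce the matrix with b₁, b₂, b₃, b₄ as columns; the null space gives the coefficients.
One solution (up to scaling) is (3, -1, -1, 0).

3b₁ - b₂ - b₃ = 0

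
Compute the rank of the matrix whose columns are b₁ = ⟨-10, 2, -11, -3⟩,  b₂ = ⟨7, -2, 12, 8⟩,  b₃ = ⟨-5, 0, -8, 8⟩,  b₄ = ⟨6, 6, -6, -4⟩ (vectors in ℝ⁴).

Put the 4×4 matrix [b₁|b₂|b₃|b₄] into echelon form.
Reduction leaves 4 leading entries, giving rank 4.

4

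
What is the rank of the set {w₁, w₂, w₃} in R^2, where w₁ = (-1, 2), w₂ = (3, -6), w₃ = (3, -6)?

Form the matrix with w₁, w₂, w₃ as columns and reduce.
Reduction leaves 1 leading entry, giving rank 1.
(With 3 elements in a 2-dimensional space the rank is at most 2.)

1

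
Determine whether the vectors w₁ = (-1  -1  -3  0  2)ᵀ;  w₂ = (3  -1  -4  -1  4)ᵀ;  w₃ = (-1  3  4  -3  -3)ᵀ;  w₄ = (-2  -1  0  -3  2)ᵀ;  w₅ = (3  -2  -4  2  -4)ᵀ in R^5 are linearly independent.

linearly independent

Form the 5×5 matrix with these as columns; its determinant is -878.
A nonzero determinant means the columns are linearly independent.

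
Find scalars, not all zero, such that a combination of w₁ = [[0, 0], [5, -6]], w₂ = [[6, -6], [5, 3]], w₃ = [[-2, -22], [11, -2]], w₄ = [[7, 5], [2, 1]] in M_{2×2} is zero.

w₁ + 2w₂ - w₃ - 2w₄ = 0

Take coordinates with respect to {E₁₁, E₁₂, E₂₁, E₂₂}.
Set up α₁w₁ + … + α₄w₄ = 0 and solve the homogeneous system.
One solution (up to scaling) is (1, 2, -1, -2).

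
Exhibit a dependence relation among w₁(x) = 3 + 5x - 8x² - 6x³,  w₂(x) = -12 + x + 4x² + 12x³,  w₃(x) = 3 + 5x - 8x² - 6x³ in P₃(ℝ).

Write each element as a vector in ℝ⁴ using {1, x, …, x³}.
Row-reduce the matrix with w₁, w₂, w₃ as columns; the null space gives the coefficients.
A generator of the null space is (1, 0, -1).

w₁ - w₃ = 0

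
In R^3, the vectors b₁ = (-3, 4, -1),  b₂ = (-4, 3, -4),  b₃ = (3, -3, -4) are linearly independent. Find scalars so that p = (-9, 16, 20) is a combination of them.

Set up the augmented matrix [b₁ | b₂ | b₃ | p] and row-reduce.
The system has the unique solution (α₁, α₂, α₃) = (4, -3, -3).

p = 4b₁ - 3b₂ - 3b₃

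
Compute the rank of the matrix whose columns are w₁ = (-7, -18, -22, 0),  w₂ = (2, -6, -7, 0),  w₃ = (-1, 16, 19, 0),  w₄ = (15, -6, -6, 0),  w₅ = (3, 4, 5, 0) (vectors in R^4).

Put the 4×5 matrix [w₁|w₂|w₃|w₄|w₅] into echelon form.
The echelon form has 2 nonzero rows, so the rank is 2.
(With 5 elements in a 4-dimensional space the rank is at most 4.)

rank 2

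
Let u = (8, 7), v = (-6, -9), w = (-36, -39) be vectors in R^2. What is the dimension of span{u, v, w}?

2

Put the 2×3 matrix [u|v|w] into echelon form.
There are 2 pivot columns, so rank = 2.
(With 3 elements in a 2-dimensional space the rank is at most 2.)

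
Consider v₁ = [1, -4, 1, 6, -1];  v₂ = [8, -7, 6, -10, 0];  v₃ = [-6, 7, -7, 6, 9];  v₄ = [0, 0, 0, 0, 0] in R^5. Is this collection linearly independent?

One of the vectors is the zero vector, so the set is linearly dependent.

linearly dependent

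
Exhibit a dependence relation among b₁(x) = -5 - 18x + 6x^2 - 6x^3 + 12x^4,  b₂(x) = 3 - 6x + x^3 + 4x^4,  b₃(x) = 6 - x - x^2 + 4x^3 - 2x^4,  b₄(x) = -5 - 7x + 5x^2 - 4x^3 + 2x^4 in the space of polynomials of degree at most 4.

b₁ - 2b₂ + b₃ - b₄ = 0

Take coordinates with respect to {1, x, …, x^4}.
Solve the homogeneous system with b₁, b₂, b₃, b₄ as columns by row-reducing the coefficient matrix.
A generator of the null space is (1, -2, 1, -1).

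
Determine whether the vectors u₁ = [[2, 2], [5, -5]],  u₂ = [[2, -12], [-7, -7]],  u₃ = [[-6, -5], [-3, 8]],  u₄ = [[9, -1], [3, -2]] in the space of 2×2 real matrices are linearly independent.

Write each element as a coordinate vector in ℝ⁴ using {E₁₁, E₁₂, E₂₁, E₂₂}.
Form the 4×4 matrix with these as columns; its determinant is -4656.
A nonzero determinant means the columns are linearly independent.

linearly independent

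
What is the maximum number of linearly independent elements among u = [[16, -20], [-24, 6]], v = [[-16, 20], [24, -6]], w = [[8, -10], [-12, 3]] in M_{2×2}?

1

Pass to coordinate vectors with respect to the basis {E₁₁, E₁₂, E₂₁, E₂₂}.
Put the 4×3 matrix [u|v|w] into echelon form.
Reduction leaves 1 leading entry, giving rank 1.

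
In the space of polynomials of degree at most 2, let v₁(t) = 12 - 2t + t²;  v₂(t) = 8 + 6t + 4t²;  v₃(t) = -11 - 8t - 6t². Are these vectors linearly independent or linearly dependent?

Write each element as a coordinate vector in ℝ³ using {1, t, t²}.
Form the 3×3 matrix with these as columns; its determinant is -54.
A nonzero determinant means the columns are linearly independent.

linearly independent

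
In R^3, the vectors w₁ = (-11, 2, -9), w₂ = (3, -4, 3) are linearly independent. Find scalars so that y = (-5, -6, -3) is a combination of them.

Since w₁, w₂ are independent, the coefficients expressing y are uniquely determined by a linear system.
Back-substitution yields (α₁, α₂) = (1, 2).

y = w₁ + 2w₂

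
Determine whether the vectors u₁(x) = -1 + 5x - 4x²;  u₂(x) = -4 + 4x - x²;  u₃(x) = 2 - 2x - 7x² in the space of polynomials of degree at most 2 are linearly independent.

linearly independent

Take coordinates with respect to the standard basis {1, x, x²}.
The matrix [u₁|u₂|u₃] has determinant -120.
A nonzero determinant means the columns are linearly independent.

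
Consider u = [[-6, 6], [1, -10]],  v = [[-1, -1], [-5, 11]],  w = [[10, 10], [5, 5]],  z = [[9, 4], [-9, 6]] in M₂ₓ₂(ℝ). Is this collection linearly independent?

Write each element as a coordinate vector in ℝ⁴ using {E₁₁, E₁₂, E₂₁, E₂₂}.
Row-reduce the matrix whose columns are u, v, w, z.
The reduction yields 4 nonzero rows, so the rank is 4.
Since rank = 4 (the number of vectors), the set is linearly independent.

linearly independent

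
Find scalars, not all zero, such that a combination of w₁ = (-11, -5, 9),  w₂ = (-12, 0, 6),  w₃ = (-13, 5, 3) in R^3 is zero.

Set up α₁w₁ + … + α₃w₃ = 0 and solve the homogeneous system.
The free variable yields coefficients (1, -2, 1) (any nonzero multiple also works).

w₁ - 2w₂ + w₃ = 0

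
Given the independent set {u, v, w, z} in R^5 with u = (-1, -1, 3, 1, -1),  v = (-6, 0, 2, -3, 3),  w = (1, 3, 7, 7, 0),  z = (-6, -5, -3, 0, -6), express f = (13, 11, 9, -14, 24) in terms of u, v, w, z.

f = 3u + v - 2w - 4z

Set up the augmented matrix [u | v | w | z | f] and row-reduce.
Back-substitution yields (c₁, …, c₄) = (3, 1, -2, -4).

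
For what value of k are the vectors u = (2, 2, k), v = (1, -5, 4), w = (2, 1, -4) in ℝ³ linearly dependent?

The vectors are dependent exactly when the determinant of the matrix with rows u, v, w vanishes.
Expanding, det = 11*k + 56.
Setting this to zero gives k = -56/11.

k = -56/11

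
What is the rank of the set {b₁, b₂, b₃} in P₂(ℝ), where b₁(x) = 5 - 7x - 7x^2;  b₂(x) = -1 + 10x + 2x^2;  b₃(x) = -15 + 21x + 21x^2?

rank 2

Pass to coordinate vectors with respect to the basis {1, x, x^2}.
Form the matrix with b₁, b₂, b₃ as columns and reduce.
There are 2 pivot columns, so rank = 2.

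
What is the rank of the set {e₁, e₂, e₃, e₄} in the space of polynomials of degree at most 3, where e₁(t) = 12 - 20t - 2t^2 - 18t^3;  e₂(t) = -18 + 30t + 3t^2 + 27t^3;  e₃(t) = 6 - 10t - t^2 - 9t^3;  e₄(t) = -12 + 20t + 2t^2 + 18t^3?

Pass to coordinate vectors with respect to the basis {1, t, …, t^3}.
Form the matrix with e₁, e₂, e₃, e₄ as columns and reduce.
There is 1 pivot column, so rank = 1.

rank 1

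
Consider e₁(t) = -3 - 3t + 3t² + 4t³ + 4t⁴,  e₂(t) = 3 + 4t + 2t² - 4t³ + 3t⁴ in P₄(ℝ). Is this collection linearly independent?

Take coordinates with respect to the standard basis {1, t, …, t⁴}.
Place the vectors as rows of a 2×5 matrix and reduce to echelon form.
The reduction yields 2 nonzero rows, so the rank is 2.
Since rank = 2 (the number of vectors), the set is linearly independent.

linearly independent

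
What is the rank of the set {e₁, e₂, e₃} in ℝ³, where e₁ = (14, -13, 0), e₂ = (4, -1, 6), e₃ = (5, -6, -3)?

rank 2

Put the 3×3 matrix [e₁|e₂|e₃] into echelon form.
The echelon form has 2 nonzero rows, so the rank is 2.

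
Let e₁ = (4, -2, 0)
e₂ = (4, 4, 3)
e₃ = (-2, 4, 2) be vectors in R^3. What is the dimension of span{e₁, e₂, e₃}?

dim = 3

Put the 3×3 matrix [e₁|e₂|e₃] into echelon form.
The echelon form has 3 nonzero rows, so the rank is 3.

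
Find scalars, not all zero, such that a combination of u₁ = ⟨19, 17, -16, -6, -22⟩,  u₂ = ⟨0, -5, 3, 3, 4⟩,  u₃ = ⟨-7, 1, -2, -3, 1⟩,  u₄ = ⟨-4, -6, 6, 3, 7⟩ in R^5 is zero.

u₁ + u₃ + 3u₄ = 0

Row-reduce the matrix with u₁, u₂, u₃, u₄ as columns; the null space gives the coefficients.
One solution (up to scaling) is (1, 0, 1, 3).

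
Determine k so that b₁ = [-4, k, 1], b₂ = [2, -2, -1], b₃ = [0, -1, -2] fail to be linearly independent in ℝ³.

k = 7/2

Dependence holds iff the 3×3 matrix [b₁ b₂ b₃] is singular.
Cofactor expansion gives det = 4*k - 14.
This vanishes exactly when k = 7/2.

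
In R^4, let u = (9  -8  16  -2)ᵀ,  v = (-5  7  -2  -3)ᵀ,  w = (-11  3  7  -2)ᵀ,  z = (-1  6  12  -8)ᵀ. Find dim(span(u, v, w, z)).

Apply Gaussian elimination to the matrix whose rows are u, v, w, z.
Exactly 3 pivots survive; hence the rank is 3.

3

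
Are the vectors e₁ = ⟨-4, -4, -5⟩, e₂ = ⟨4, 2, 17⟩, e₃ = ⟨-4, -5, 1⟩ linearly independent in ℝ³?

linearly dependent

Form the 3×3 matrix with these as columns; its determinant is 0.
A zero determinant means the columns are linearly dependent.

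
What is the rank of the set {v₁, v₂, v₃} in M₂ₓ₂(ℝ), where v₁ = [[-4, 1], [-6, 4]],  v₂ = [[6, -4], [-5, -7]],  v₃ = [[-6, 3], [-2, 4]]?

Represent each element by its coordinate vector in ℝ⁴.
Form the matrix with v₁, v₂, v₃ as columns and reduce.
Reduction leaves 3 leading entries, giving rank 3.

3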